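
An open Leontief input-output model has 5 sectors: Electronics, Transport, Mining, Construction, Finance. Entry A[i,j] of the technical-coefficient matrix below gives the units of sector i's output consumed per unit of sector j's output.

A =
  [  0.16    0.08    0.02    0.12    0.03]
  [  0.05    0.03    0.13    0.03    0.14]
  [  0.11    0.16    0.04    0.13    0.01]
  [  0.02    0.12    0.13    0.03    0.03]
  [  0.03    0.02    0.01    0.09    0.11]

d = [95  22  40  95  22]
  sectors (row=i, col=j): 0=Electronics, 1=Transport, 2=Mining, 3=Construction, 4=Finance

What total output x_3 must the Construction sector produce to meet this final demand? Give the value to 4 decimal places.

Form M = I − A:
  [  0.84   -0.08   -0.02   -0.12   -0.03]
  [ -0.05    0.97   -0.13   -0.03   -0.14]
  [ -0.11   -0.16    0.96   -0.13   -0.01]
  [ -0.02   -0.12   -0.13    0.97   -0.03]
  [ -0.03   -0.02   -0.01   -0.09    0.89]
Leontief inverse L = M⁻¹:
  [  1.2137    0.1336    0.0671    0.1696    0.0684]
  [  0.0937    1.0792    0.1612    0.0830    0.1775]
  [  0.1633    0.2183    1.0996    0.1797    0.0583]
  [  0.0601    0.1670    0.1698    1.0724    0.0664]
  [  0.0509    0.0481    0.0354    0.1181    1.1373]
Total output x = L · d:
  x_0 = 1.2137·95 + 0.1336·22 + 0.0671·40 + 0.1696·95 + 0.0684·22 = 138.5378
  x_1 = 0.0937·95 + 1.0792·22 + 0.1612·40 + 0.0830·95 + 0.1775·22 = 50.8809
  x_2 = 0.1633·95 + 0.2183·22 + 1.0996·40 + 0.1797·95 + 0.0583·22 = 82.6587
  x_3 = 0.0601·95 + 0.1670·22 + 0.1698·40 + 1.0724·95 + 0.0664·22 = 119.5139
  x_4 = 0.0509·95 + 0.0481·22 + 0.0354·40 + 0.1181·95 + 1.1373·22 = 43.5467

119.5139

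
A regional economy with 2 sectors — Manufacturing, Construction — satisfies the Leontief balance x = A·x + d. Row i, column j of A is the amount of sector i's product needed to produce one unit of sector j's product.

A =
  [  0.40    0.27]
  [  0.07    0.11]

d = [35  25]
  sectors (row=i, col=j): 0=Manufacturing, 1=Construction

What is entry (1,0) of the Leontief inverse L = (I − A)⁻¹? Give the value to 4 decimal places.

Form M = I − A:
  [  0.60   -0.27]
  [ -0.07    0.89]
Leontief inverse L = M⁻¹:
  [  1.7278    0.5242]
  [  0.1359    1.1648]
Total output x = L · d:
  x_0 = 1.7278·35 + 0.5242·25 = 73.5779
  x_1 = 0.1359·35 + 1.1648·25 = 33.8769

L[1,0] = 0.1359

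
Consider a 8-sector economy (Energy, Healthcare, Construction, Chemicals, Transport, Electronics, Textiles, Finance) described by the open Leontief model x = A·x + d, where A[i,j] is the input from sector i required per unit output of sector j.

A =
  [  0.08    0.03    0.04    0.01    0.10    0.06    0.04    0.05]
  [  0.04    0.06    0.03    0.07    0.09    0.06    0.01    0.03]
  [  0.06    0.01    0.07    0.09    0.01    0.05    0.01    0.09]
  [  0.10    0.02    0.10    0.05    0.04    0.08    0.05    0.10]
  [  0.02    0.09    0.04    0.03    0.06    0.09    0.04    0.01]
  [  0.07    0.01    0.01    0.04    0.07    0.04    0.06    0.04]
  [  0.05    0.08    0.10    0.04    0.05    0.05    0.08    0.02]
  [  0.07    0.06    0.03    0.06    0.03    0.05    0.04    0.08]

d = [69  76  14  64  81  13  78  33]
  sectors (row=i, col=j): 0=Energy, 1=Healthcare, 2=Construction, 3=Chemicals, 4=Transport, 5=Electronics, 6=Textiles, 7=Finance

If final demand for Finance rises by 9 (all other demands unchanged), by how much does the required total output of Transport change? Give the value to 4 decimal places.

Form M = I − A:
  [  0.92   -0.03   -0.04   -0.01   -0.10   -0.06   -0.04   -0.05]
  [ -0.04    0.94   -0.03   -0.07   -0.09   -0.06   -0.01   -0.03]
  [ -0.06   -0.01    0.93   -0.09   -0.01   -0.05   -0.01   -0.09]
  [ -0.10   -0.02   -0.10    0.95   -0.04   -0.08   -0.05   -0.10]
  [ -0.02   -0.09   -0.04   -0.03    0.94   -0.09   -0.04   -0.01]
  [ -0.07   -0.01   -0.01   -0.04   -0.07    0.96   -0.06   -0.04]
  [ -0.05   -0.08   -0.10   -0.04   -0.05   -0.05    0.92   -0.02]
  [ -0.07   -0.06   -0.03   -0.06   -0.03   -0.05   -0.04    0.92]
Leontief inverse L = M⁻¹:
  [  1.1195    0.0630    0.0717    0.0400    0.1415    0.1021    0.0687    0.0817]
  [  0.0798    1.0898    0.0621    0.1010    0.1294    0.1021    0.0365    0.0636]
  [  0.1071    0.0348    1.1055    0.1236    0.0447    0.0898    0.0374    0.1337]
  [  0.1594    0.0572    0.1460    1.0941    0.0900    0.1333    0.0878    0.1524]
  [  0.0566    0.1185    0.0698    0.0613    1.0988    0.1282    0.0657    0.0394]
  [  0.1053    0.0383    0.0403    0.0643    0.1049    1.0760    0.0866    0.0677]
  [  0.0977    0.1150    0.1432    0.0808    0.0947    0.0974    1.1115    0.0613]
  [  0.1161    0.0917    0.0658    0.0940    0.0722    0.0929    0.0697    1.1193]
Total output x = L · d:
  x_0 = 1.1195·69 + 0.0630·76 + 0.0717·14 + 0.0400·64 + 0.1415·81 + 0.1021·13 + 0.0687·78 + 0.0817·33 = 106.4432
  x_1 = 0.0798·69 + 1.0898·76 + 0.0621·14 + 0.1010·64 + 0.1294·81 + 0.1021·13 + 0.0365·78 + 0.0636·33 = 112.4160
  x_2 = 0.1071·69 + 0.0348·76 + 1.1055·14 + 0.1236·64 + 0.0447·81 + 0.0898·13 + 0.0374·78 + 0.1337·33 = 45.5366
  x_3 = 0.1594·69 + 0.0572·76 + 0.1460·14 + 1.0941·64 + 0.0900·81 + 0.1333·13 + 0.0878·78 + 0.1524·33 = 108.3153
  x_4 = 0.0566·69 + 0.1185·76 + 0.0698·14 + 0.0613·64 + 1.0988·81 + 0.1282·13 + 0.0657·78 + 0.0394·33 = 114.9077
  x_5 = 0.1053·69 + 0.0383·76 + 0.0403·14 + 0.0643·64 + 0.1049·81 + 1.0760·13 + 0.0866·78 + 0.0677·33 = 46.3328
  x_6 = 0.0977·69 + 0.1150·76 + 0.1432·14 + 0.0808·64 + 0.0947·81 + 0.0974·13 + 1.1115·78 + 0.0613·33 = 120.3159
  x_7 = 0.1161·69 + 0.0917·76 + 0.0658·14 + 0.0940·64 + 0.0722·81 + 0.0929·13 + 0.0697·78 + 1.1193·33 = 71.3451
Δx_4 = L[4,7] · Δd_7 = 0.0394 · 9 = 0.3544

0.3544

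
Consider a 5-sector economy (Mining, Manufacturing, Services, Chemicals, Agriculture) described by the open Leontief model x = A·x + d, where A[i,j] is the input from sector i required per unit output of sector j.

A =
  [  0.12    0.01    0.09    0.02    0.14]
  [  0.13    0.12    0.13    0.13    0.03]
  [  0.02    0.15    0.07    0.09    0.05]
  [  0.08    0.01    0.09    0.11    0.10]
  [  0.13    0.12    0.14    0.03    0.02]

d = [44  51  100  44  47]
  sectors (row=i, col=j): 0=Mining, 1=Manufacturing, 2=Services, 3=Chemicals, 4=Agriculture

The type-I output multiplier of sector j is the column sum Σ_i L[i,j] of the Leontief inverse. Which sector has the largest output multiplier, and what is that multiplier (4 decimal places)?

Form M = I − A:
  [  0.88   -0.01   -0.09   -0.02   -0.14]
  [ -0.13    0.88   -0.13   -0.13   -0.03]
  [ -0.02   -0.15    0.93   -0.09   -0.05]
  [ -0.08   -0.01   -0.09    0.89   -0.10]
  [ -0.13   -0.12   -0.14   -0.03    0.98]
Leontief inverse L = M⁻¹:
  [  1.1823    0.0661    0.1571    0.0583    0.1849]
  [  0.2145    1.1926    0.2223    0.2048    0.0994]
  [  0.0843    0.2098    1.1412    0.1510    0.0921]
  [  0.1396    0.0615    0.1563    1.1565    0.1478]
  [  0.1994    0.1866    0.2159    0.0898    1.0748]
Total output x = L · d:
  x_0 = 1.1823·44 + 0.0661·51 + 0.1571·100 + 0.0583·44 + 0.1849·47 = 82.3640
  x_1 = 0.2145·44 + 1.1926·51 + 0.2223·100 + 0.2048·44 + 0.0994·47 = 106.1699
  x_2 = 0.0843·44 + 0.2098·51 + 1.1412·100 + 0.1510·44 + 0.0921·47 = 139.5021
  x_3 = 0.1396·44 + 0.0615·51 + 0.1563·100 + 1.1565·44 + 0.1478·47 = 82.7424
  x_4 = 0.1994·44 + 0.1866·51 + 0.2159·100 + 0.0898·44 + 1.0748·47 = 94.3472
Output multipliers (column sums of L):
  Mining: 1.8201
  Manufacturing: 1.7166
  Services: 1.8928
  Chemicals: 1.6605
  Agriculture: 1.5990

Services (1.8928)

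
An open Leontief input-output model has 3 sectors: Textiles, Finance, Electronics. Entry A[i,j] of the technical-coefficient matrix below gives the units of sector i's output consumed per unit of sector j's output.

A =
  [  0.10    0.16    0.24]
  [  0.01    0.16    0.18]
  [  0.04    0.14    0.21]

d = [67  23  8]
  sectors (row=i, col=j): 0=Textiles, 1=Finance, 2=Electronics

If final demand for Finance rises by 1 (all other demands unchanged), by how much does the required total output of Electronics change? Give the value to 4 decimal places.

Form M = I − A:
  [  0.90   -0.16   -0.24]
  [ -0.01    0.84   -0.18]
  [ -0.04   -0.14    0.79]
Leontief inverse L = M⁻¹:
  [  1.1324    0.2838    0.4087]
  [  0.0268    1.2442    0.2916]
  [  0.0621    0.2349    1.3382]
Total output x = L · d:
  x_0 = 1.1324·67 + 0.2838·23 + 0.4087·8 = 85.6701
  x_1 = 0.0268·67 + 1.2442·23 + 0.2916·8 = 32.7438
  x_2 = 0.0621·67 + 0.2349·23 + 1.3382·8 = 20.2670
Δx_2 = L[2,1] · Δd_1 = 0.2349 · 1 = 0.2349

0.2349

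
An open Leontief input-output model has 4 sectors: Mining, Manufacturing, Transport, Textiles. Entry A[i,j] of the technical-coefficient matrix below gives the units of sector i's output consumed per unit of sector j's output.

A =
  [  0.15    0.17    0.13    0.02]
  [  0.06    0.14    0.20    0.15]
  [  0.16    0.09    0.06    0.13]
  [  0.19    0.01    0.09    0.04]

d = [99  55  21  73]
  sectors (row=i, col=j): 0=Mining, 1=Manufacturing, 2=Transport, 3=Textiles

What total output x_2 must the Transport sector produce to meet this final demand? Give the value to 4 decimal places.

74.9545

Form M = I − A:
  [  0.85   -0.17   -0.13   -0.02]
  [ -0.06    0.86   -0.20   -0.15]
  [ -0.16   -0.09    0.94   -0.13]
  [ -0.19   -0.01   -0.09    0.96]
Leontief inverse L = M⁻¹:
  [  1.2648    0.2767    0.2436    0.1026]
  [  0.2002    1.2380    0.3141    0.2401]
  [  0.2729    0.1773    1.1575    0.1901]
  [  0.2780    0.0843    0.1600    1.0823]
Total output x = L · d:
  x_0 = 1.2648·99 + 0.2767·55 + 0.2436·21 + 0.1026·73 = 153.0363
  x_1 = 0.2002·99 + 1.2380·55 + 0.3141·21 + 0.2401·73 = 112.0369
  x_2 = 0.2729·99 + 0.1773·55 + 1.1575·21 + 0.1901·73 = 74.9545
  x_3 = 0.2780·99 + 0.0843·55 + 0.1600·21 + 1.0823·73 = 114.5241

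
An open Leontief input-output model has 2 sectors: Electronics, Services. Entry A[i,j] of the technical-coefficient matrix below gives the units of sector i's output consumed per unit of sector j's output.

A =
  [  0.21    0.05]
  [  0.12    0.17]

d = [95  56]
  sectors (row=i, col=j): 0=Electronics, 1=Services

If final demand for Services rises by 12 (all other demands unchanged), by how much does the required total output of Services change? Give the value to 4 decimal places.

14.5913

Form M = I − A:
  [  0.79   -0.05]
  [ -0.12    0.83]
Leontief inverse L = M⁻¹:
  [  1.2775    0.0770]
  [  0.1847    1.2159]
Total output x = L · d:
  x_0 = 1.2775·95 + 0.0770·56 = 125.6734
  x_1 = 0.1847·95 + 1.2159·56 = 85.6395
Δx_1 = L[1,1] · Δd_1 = 1.2159 · 12 = 14.5913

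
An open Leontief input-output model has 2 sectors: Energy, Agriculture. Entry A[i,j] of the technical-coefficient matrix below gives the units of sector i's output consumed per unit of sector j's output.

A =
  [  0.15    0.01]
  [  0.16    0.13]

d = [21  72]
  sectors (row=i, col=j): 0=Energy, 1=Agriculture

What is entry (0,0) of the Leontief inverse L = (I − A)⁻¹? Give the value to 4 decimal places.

L[0,0] = 1.1790

Form M = I − A:
  [  0.85   -0.01]
  [ -0.16    0.87]
Leontief inverse L = M⁻¹:
  [  1.1790    0.0136]
  [  0.2168    1.1519]
Total output x = L · d:
  x_0 = 1.1790·21 + 0.0136·72 = 25.7352
  x_1 = 0.2168·21 + 1.1519·72 = 87.4915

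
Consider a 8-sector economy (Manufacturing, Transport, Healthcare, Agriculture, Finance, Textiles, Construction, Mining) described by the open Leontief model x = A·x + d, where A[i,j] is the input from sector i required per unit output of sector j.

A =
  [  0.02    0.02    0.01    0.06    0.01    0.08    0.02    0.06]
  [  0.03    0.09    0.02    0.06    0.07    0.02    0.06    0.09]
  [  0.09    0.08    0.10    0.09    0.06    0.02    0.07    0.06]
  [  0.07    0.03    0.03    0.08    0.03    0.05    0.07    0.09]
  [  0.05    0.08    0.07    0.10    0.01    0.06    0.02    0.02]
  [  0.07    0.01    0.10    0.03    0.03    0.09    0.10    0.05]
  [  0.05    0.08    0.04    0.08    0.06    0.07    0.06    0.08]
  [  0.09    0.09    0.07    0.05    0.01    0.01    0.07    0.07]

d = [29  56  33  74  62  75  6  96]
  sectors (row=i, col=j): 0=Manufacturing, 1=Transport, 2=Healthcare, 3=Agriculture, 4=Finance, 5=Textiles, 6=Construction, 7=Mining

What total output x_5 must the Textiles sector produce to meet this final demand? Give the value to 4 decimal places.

119.2107

Form M = I − A:
  [  0.98   -0.02   -0.01   -0.06   -0.01   -0.08   -0.02   -0.06]
  [ -0.03    0.91   -0.02   -0.06   -0.07   -0.02   -0.06   -0.09]
  [ -0.09   -0.08    0.90   -0.09   -0.06   -0.02   -0.07   -0.06]
  [ -0.07   -0.03   -0.03    0.92   -0.03   -0.05   -0.07   -0.09]
  [ -0.05   -0.08   -0.07   -0.10    0.99   -0.06   -0.02   -0.02]
  [ -0.07   -0.01   -0.10   -0.03   -0.03    0.91   -0.10   -0.05]
  [ -0.05   -0.08   -0.04   -0.08   -0.06   -0.07    0.94   -0.08]
  [ -0.09   -0.09   -0.07   -0.05   -0.01   -0.01   -0.07    0.93]
Leontief inverse L = M⁻¹:
  [  1.0525    0.0473    0.0395    0.0918    0.0266    0.1064    0.0541    0.0949]
  [  0.0764    1.1426    0.0599    0.1150    0.0983    0.0557    0.1064    0.1447]
  [  0.1504    0.1437    1.1525    0.1631    0.0977    0.0685    0.1294    0.1307]
  [  0.1188    0.0772    0.0720    1.1342    0.0568    0.0905    0.1190    0.1459]
  [  0.0944    0.1220    0.1089    0.1506    1.0385    0.0961    0.0668    0.0727]
  [  0.1245    0.0614    0.1522    0.0902    0.0625    1.1367    0.1550    0.1083]
  [  0.1060    0.1369    0.0900    0.1435    0.0932    0.1159    1.1173    0.1441]
  [  0.1373    0.1424    0.1098    0.1067    0.0414    0.0477    0.1182    1.1289]
Total output x = L · d:
  x_0 = 1.0525·29 + 0.0473·56 + 0.0395·33 + 0.0918·74 + 0.0266·62 + 0.1064·75 + 0.0541·6 + 0.0949·96 = 60.3313
  x_1 = 0.0764·29 + 1.1426·56 + 0.0599·33 + 0.1150·74 + 0.0983·62 + 0.0557·75 + 0.1064·6 + 0.1447·96 = 101.4882
  x_2 = 0.1504·29 + 0.1437·56 + 1.1525·33 + 0.1631·74 + 0.0977·62 + 0.0685·75 + 0.1294·6 + 0.1307·96 = 87.0282
  x_3 = 0.1188·29 + 0.0772·56 + 0.0720·33 + 1.1342·74 + 0.0568·62 + 0.0905·75 + 0.1190·6 + 0.1459·96 = 119.1029
  x_4 = 0.0944·29 + 0.1220·56 + 0.1089·33 + 0.1506·74 + 1.0385·62 + 0.0961·75 + 0.0668·6 + 0.0727·96 = 103.2842
  x_5 = 0.1245·29 + 0.0614·56 + 0.1522·33 + 0.0902·74 + 0.0625·62 + 1.1367·75 + 0.1550·6 + 0.1083·96 = 119.2107
  x_6 = 0.1060·29 + 0.1369·56 + 0.0900·33 + 0.1435·74 + 0.0932·62 + 0.1159·75 + 1.1173·6 + 0.1441·96 = 59.3433
  x_7 = 0.1373·29 + 0.1424·56 + 0.1098·33 + 0.1067·74 + 0.0414·62 + 0.0477·75 + 0.1182·6 + 1.1289·96 = 138.6988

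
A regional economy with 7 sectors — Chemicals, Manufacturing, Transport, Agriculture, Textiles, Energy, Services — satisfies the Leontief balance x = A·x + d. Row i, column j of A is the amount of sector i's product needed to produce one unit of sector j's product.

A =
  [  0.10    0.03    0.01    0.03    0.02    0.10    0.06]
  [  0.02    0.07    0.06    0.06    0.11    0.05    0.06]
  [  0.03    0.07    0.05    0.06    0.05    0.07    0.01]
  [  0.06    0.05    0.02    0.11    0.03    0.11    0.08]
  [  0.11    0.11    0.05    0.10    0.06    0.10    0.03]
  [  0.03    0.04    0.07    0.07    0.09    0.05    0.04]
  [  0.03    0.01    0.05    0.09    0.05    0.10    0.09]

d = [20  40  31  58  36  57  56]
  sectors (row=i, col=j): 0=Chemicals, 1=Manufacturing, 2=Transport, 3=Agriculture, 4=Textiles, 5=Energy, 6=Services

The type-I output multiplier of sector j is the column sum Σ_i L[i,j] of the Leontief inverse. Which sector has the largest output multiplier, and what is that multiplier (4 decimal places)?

Form M = I − A:
  [  0.90   -0.03   -0.01   -0.03   -0.02   -0.10   -0.06]
  [ -0.02    0.93   -0.06   -0.06   -0.11   -0.05   -0.06]
  [ -0.03   -0.07    0.95   -0.06   -0.05   -0.07   -0.01]
  [ -0.06   -0.05   -0.02    0.89   -0.03   -0.11   -0.08]
  [ -0.11   -0.11   -0.05   -0.10    0.94   -0.10   -0.03]
  [ -0.03   -0.04   -0.07   -0.07   -0.09    0.95   -0.04]
  [ -0.03   -0.01   -0.05   -0.09   -0.05   -0.10    0.91]
Leontief inverse L = M⁻¹:
  [  1.1330    0.0569    0.0358    0.0717    0.0542    0.1487    0.0935]
  [  0.0623    1.1154    0.0955    0.1203    0.1569    0.1132    0.0994]
  [  0.0611    0.1045    1.0774    0.1048    0.0875    0.1169    0.0400]
  [  0.1014    0.0884    0.0550    1.1719    0.0764    0.1764    0.1264]
  [  0.1634    0.1622    0.0919    0.1706    1.1181    0.1786    0.0822]
  [  0.0687    0.0803    0.1008    0.1238    0.1302    1.1074    0.0748]
  [  0.0680    0.0464    0.0830    0.1483    0.0916    0.1615    1.1305]
Total output x = L · d:
  x_0 = 1.1330·20 + 0.0569·40 + 0.0358·31 + 0.0717·58 + 0.0542·36 + 0.1487·57 + 0.0935·56 = 45.8656
  x_1 = 0.0623·20 + 1.1154·40 + 0.0955·31 + 0.1203·58 + 0.1569·36 + 0.1132·57 + 0.0994·56 = 73.4692
  x_2 = 0.0611·20 + 0.1045·40 + 1.0774·31 + 0.1048·58 + 0.0875·36 + 0.1169·57 + 0.0400·56 = 56.9342
  x_3 = 0.1014·20 + 0.0884·40 + 0.0550·31 + 1.1719·58 + 0.0764·36 + 0.1764·57 + 0.1264·56 = 95.1283
  x_4 = 0.1634·20 + 0.1622·40 + 0.0919·31 + 0.1706·58 + 1.1181·36 + 0.1786·57 + 0.0822·56 = 77.5334
  x_5 = 0.0687·20 + 0.0803·40 + 0.1008·31 + 0.1238·58 + 0.1302·36 + 1.1074·57 + 0.0748·56 = 86.8897
  x_6 = 0.0680·20 + 0.0464·40 + 0.0830·31 + 0.1483·58 + 0.0916·36 + 0.1615·57 + 1.1305·56 = 90.2028
Output multipliers (column sums of L):
  Chemicals: 1.6579
  Manufacturing: 1.6541
  Transport: 1.5393
  Agriculture: 1.9115
  Textiles: 1.7149
  Energy: 2.0028
  Services: 1.6468

Energy (2.0028)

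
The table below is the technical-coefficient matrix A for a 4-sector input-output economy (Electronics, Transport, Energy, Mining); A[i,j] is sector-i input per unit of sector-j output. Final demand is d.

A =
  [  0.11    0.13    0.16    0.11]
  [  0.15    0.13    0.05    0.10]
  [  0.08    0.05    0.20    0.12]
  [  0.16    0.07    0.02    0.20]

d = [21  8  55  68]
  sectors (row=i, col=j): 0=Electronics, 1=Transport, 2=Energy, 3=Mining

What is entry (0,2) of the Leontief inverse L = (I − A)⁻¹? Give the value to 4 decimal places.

Form M = I − A:
  [  0.89   -0.13   -0.16   -0.11]
  [ -0.15    0.87   -0.05   -0.10]
  [ -0.08   -0.05    0.80   -0.12]
  [ -0.16   -0.07   -0.02    0.80]
Leontief inverse L = M⁻¹:
  [  1.2264    0.2174    0.2648    0.2355]
  [  0.2530    1.2114    0.1315    0.2059]
  [  0.1792    0.1203    1.2992    0.2346]
  [  0.2719    0.1525    0.0969    1.3210]
Total output x = L · d:
  x_0 = 1.2264·21 + 0.2174·8 + 0.2648·55 + 0.2355·68 = 58.0697
  x_1 = 0.2530·21 + 1.2114·8 + 0.1315·55 + 0.2059·68 = 36.2368
  x_2 = 0.1792·21 + 0.1203·8 + 1.2992·55 + 0.2346·68 = 92.1350
  x_3 = 0.2719·21 + 0.1525·8 + 0.0969·55 + 1.3210·68 = 102.0880

L[0,2] = 0.2648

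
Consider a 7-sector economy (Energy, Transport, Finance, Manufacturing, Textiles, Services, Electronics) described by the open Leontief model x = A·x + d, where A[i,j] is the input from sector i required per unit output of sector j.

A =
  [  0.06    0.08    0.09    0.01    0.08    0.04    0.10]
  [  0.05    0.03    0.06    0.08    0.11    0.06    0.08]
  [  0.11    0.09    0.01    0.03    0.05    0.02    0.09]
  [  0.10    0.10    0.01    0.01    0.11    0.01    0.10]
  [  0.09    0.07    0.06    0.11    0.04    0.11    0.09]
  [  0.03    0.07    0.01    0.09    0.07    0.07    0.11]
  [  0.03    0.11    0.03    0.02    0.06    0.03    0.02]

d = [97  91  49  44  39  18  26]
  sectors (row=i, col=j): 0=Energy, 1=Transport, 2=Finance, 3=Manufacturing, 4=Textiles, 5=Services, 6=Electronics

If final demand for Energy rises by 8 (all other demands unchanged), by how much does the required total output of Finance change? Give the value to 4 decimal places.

Form M = I − A:
  [  0.94   -0.08   -0.09   -0.01   -0.08   -0.04   -0.10]
  [ -0.05    0.97   -0.06   -0.08   -0.11   -0.06   -0.08]
  [ -0.11   -0.09    0.99   -0.03   -0.05   -0.02   -0.09]
  [ -0.10   -0.10   -0.01    0.99   -0.11   -0.01   -0.10]
  [ -0.09   -0.07   -0.06   -0.11    0.96   -0.11   -0.09]
  [ -0.03   -0.07   -0.01   -0.09   -0.07    0.93   -0.11]
  [ -0.03   -0.11   -0.03   -0.02   -0.06   -0.03    0.98]
Leontief inverse L = M⁻¹:
  [  1.1127    0.1432    0.1245    0.0527    0.1379    0.0819    0.1639]
  [  0.1069    1.0979    0.0934    0.1240    0.1707    0.1038    0.1491]
  [  0.1532    0.1443    1.0447    0.0645    0.1043    0.0561    0.1458]
  [  0.1493    0.1598    0.0495    1.0529    0.1680    0.0542    0.1618]
  [  0.1540    0.1500    0.0993    0.1587    1.1174    0.1579    0.1736]
  [  0.0794    0.1331    0.0410    0.1318    0.1309    1.1106    0.1729]
  [  0.0657    0.1486    0.0546    0.0527    0.1024    0.0606    1.0658]
Total output x = L · d:
  x_0 = 1.1127·97 + 0.1432·91 + 0.1245·49 + 0.0527·44 + 0.1379·39 + 0.0819·18 + 0.1639·26 = 140.4902
  x_1 = 0.1069·97 + 1.0979·91 + 0.0934·49 + 0.1240·44 + 0.1707·39 + 0.1038·18 + 0.1491·26 = 132.7205
  x_2 = 0.1532·97 + 0.1443·91 + 1.0447·49 + 0.0645·44 + 0.1043·39 + 0.0561·18 + 0.1458·26 = 90.8980
  x_3 = 0.1493·97 + 0.1598·91 + 0.0495·49 + 1.0529·44 + 0.1680·39 + 0.0542·18 + 0.1618·26 = 89.5171
  x_4 = 0.1540·97 + 0.1500·91 + 0.0993·49 + 0.1587·44 + 1.1174·39 + 0.1579·18 + 0.1736·26 = 91.3758
  x_5 = 0.0794·97 + 0.1331·91 + 0.0410·49 + 0.1318·44 + 0.1309·39 + 1.1106·18 + 0.1729·26 = 57.2174
  x_6 = 0.0657·97 + 0.1486·91 + 0.0546·49 + 0.0527·44 + 0.1024·39 + 0.0606·18 + 1.0658·26 = 57.6840
Δx_2 = L[2,0] · Δd_0 = 0.1532 · 8 = 1.2258

1.2258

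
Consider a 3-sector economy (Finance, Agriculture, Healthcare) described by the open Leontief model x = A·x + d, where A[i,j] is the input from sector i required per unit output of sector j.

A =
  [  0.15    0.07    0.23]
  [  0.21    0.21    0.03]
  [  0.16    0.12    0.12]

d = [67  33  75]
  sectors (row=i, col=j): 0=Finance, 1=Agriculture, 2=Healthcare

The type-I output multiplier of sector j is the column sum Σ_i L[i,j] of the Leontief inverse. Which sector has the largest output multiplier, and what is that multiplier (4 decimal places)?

Finance (1.9136)

Form M = I − A:
  [  0.85   -0.07   -0.23]
  [ -0.21    0.79   -0.03]
  [ -0.16   -0.12    0.88]
Leontief inverse L = M⁻¹:
  [  1.2814    0.1653    0.3405]
  [  0.3513    1.3177    0.1367]
  [  0.2809    0.2097    1.2169]
Total output x = L · d:
  x_0 = 1.2814·67 + 0.1653·33 + 0.3405·75 = 116.8491
  x_1 = 0.3513·67 + 1.3177·33 + 0.1367·75 = 77.2767
  x_2 = 0.2809·67 + 0.2097·33 + 1.2169·75 = 117.0103
Output multipliers (column sums of L):
  Finance: 1.9136
  Agriculture: 1.6927
  Healthcare: 1.6942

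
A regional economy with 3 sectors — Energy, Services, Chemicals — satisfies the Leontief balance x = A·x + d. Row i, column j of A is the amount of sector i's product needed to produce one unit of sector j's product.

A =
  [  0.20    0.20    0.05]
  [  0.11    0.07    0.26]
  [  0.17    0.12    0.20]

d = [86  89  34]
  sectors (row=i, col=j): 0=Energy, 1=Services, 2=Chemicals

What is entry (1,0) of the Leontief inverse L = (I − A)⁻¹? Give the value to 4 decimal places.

Form M = I − A:
  [  0.80   -0.20   -0.05]
  [ -0.11    0.93   -0.26]
  [ -0.17   -0.12    0.80]
Leontief inverse L = M⁻¹:
  [  1.3318    0.3101    0.1840]
  [  0.2470    1.1799    0.3989]
  [  0.3200    0.2429    1.3489]
Total output x = L · d:
  x_0 = 1.3318·86 + 0.3101·89 + 0.1840·34 = 148.3905
  x_1 = 0.2470·86 + 1.1799·89 + 0.3989·34 = 139.8109
  x_2 = 0.3200·86 + 0.2429·89 + 1.3489·34 = 95.0046

L[1,0] = 0.2470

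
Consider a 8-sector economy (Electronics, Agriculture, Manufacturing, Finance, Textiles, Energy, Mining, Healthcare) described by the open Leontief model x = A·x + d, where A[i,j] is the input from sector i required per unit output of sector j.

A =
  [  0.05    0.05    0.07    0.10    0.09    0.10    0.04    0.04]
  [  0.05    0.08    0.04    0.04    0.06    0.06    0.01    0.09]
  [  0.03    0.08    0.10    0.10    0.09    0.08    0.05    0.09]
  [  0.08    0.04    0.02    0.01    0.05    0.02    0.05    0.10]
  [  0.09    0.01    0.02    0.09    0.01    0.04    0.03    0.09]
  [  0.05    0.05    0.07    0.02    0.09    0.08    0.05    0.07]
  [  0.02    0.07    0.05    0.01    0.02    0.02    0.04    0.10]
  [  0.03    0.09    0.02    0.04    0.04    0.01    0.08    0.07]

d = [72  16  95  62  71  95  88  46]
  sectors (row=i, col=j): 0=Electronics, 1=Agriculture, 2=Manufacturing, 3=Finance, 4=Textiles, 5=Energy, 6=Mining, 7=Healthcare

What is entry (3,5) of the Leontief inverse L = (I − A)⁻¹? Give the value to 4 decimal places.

L[3,5] = 0.0513

Form M = I − A:
  [  0.95   -0.05   -0.07   -0.10   -0.09   -0.10   -0.04   -0.04]
  [ -0.05    0.92   -0.04   -0.04   -0.06   -0.06   -0.01   -0.09]
  [ -0.03   -0.08    0.90   -0.10   -0.09   -0.08   -0.05   -0.09]
  [ -0.08   -0.04   -0.02    0.99   -0.05   -0.02   -0.05   -0.10]
  [ -0.09   -0.01   -0.02   -0.09    0.99   -0.04   -0.03   -0.09]
  [ -0.05   -0.05   -0.07   -0.02   -0.09    0.92   -0.05   -0.07]
  [ -0.02   -0.07   -0.05   -0.01   -0.02   -0.02    0.96   -0.10]
  [ -0.03   -0.09   -0.02   -0.04   -0.04   -0.01   -0.08    0.93]
Leontief inverse L = M⁻¹:
  [  1.1013    0.1040    0.1156    0.1489    0.1445    0.1492    0.0829    0.1188]
  [  0.0890    1.1264    0.0745    0.0799    0.1031    0.0984    0.0444    0.1508]
  [  0.0862    0.1457    1.1510    0.1556    0.1506    0.1330    0.0999    0.1813]
  [  0.1109    0.0803    0.0491    1.0451    0.0846    0.0513    0.0803    0.1503]
  [  0.1235    0.0504    0.0502    0.1228    1.0487    0.0723    0.0630    0.1420]
  [  0.0929    0.1006    0.1117    0.0665    0.1377    1.1242    0.0886    0.1392]
  [  0.0459    0.1096    0.0767    0.0392    0.0515    0.0467    1.0671    0.1475]
  [  0.0610    0.1316    0.0478    0.0702    0.0725    0.0386    0.1080    1.1243]
Total output x = L · d:
  x_0 = 1.1013·72 + 0.1040·16 + 0.1156·95 + 0.1489·62 + 0.1445·71 + 0.1492·95 + 0.0829·88 + 0.1188·46 = 138.3698
  x_1 = 0.0890·72 + 1.1264·16 + 0.0745·95 + 0.0799·62 + 0.1031·71 + 0.0984·95 + 0.0444·88 + 0.1508·46 = 63.9824
  x_2 = 0.0862·72 + 0.1457·16 + 1.1510·95 + 0.1556·62 + 0.1506·71 + 0.1330·95 + 0.0999·88 + 0.1813·46 = 167.9929
  x_3 = 0.1109·72 + 0.0803·16 + 0.0491·95 + 1.0451·62 + 0.0846·71 + 0.0513·95 + 0.0803·88 + 0.1503·46 = 103.5959
  x_4 = 0.1235·72 + 0.0504·16 + 0.0502·95 + 0.1228·62 + 1.0487·71 + 0.0723·95 + 0.0630·88 + 0.1420·46 = 115.4793
  x_5 = 0.0929·72 + 0.1006·16 + 0.1117·95 + 0.0665·62 + 0.1377·71 + 1.1242·95 + 0.0886·88 + 0.1392·46 = 153.8047
  x_6 = 0.0459·72 + 0.1096·16 + 0.0767·95 + 0.0392·62 + 0.0515·71 + 0.0467·95 + 1.0671·88 + 0.1475·46 = 123.5531
  x_7 = 0.0610·72 + 0.1316·16 + 0.0478·95 + 0.0702·62 + 0.0725·71 + 0.0386·95 + 0.1080·88 + 1.1243·46 = 85.4351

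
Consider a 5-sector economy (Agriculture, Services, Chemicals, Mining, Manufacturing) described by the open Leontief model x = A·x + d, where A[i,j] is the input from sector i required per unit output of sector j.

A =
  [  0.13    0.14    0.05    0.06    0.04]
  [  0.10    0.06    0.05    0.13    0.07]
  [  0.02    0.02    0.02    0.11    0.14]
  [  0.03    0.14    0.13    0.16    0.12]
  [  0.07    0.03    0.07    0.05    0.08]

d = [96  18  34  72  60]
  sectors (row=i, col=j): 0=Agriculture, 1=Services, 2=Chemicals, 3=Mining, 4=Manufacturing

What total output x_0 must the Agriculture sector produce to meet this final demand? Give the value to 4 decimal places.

Form M = I − A:
  [  0.87   -0.14   -0.05   -0.06   -0.04]
  [ -0.10    0.94   -0.05   -0.13   -0.07]
  [ -0.02   -0.02    0.98   -0.11   -0.14]
  [ -0.03   -0.14   -0.13    0.84   -0.12]
  [ -0.07   -0.03   -0.07   -0.05    0.92]
Leontief inverse L = M⁻¹:
  [  1.1875    0.2021    0.0958    0.1345    0.0991]
  [  0.1493    1.1232    0.1018    0.2058    0.1343]
  [  0.0523    0.0608    1.0614    0.1634    0.1897]
  [  0.0903    0.2136    0.1993    1.2689    0.2160]
  [  0.1041    0.0682    0.1022    0.0983    1.1251]
Total output x = L · d:
  x_0 = 1.1875·96 + 0.2021·18 + 0.0958·34 + 0.1345·72 + 0.0991·60 = 136.5290
  x_1 = 0.1493·96 + 1.1232·18 + 0.1018·34 + 0.2058·72 + 0.1343·60 = 60.8927
  x_2 = 0.0523·96 + 0.0608·18 + 1.0614·34 + 0.1634·72 + 0.1897·60 = 65.3517
  x_3 = 0.0903·96 + 0.2136·18 + 0.1993·34 + 1.2689·72 + 0.2160·60 = 123.6075
  x_4 = 0.1041·96 + 0.0682·18 + 0.1022·34 + 0.0983·72 + 1.1251·60 = 89.2813

136.5290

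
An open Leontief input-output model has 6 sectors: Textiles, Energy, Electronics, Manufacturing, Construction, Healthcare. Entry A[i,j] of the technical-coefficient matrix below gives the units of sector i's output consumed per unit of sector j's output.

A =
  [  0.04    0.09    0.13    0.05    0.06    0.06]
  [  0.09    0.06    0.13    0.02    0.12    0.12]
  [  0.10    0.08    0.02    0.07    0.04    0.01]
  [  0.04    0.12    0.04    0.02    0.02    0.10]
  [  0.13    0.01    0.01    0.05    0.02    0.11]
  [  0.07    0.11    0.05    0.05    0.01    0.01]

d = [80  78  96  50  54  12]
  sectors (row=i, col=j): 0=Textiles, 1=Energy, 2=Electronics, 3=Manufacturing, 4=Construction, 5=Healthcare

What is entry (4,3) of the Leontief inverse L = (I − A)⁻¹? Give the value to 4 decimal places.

Form M = I − A:
  [  0.96   -0.09   -0.13   -0.05   -0.06   -0.06]
  [ -0.09    0.94   -0.13   -0.02   -0.12   -0.12]
  [ -0.10   -0.08    0.98   -0.07   -0.04   -0.01]
  [ -0.04   -0.12   -0.04    0.98   -0.02   -0.10]
  [ -0.13   -0.01   -0.01   -0.05    0.98   -0.11]
  [ -0.07   -0.11   -0.05   -0.05   -0.01    0.99]
Leontief inverse L = M⁻¹:
  [  1.0971    0.1435    0.1742    0.0815    0.0946    0.1044]
  [  0.1610    1.1244    0.1834    0.0611    0.1580    0.1716]
  [  0.1390    0.1221    1.0621    0.0916    0.0692    0.0509]
  [  0.0846    0.1650    0.0832    1.0437    0.0515    0.1371]
  [  0.1651    0.0570    0.0503    0.0735    1.0425    0.1407]
  [  0.1084    0.1502    0.0910    0.0706    0.0409    1.0475]
Total output x = L · d:
  x_0 = 1.0971·80 + 0.1435·78 + 0.1742·96 + 0.0815·50 + 0.0946·54 + 0.1044·12 = 126.1139
  x_1 = 0.1610·80 + 1.1244·78 + 0.1834·96 + 0.0611·50 + 0.1580·54 + 0.1716·12 = 131.8320
  x_2 = 0.1390·80 + 0.1221·78 + 1.0621·96 + 0.0916·50 + 0.0692·54 + 0.0509·12 = 131.5250
  x_3 = 0.0846·80 + 0.1650·78 + 0.0832·96 + 1.0437·50 + 0.0515·54 + 0.1371·12 = 84.2363
  x_4 = 0.1651·80 + 0.0570·78 + 0.0503·96 + 0.0735·50 + 1.0425·54 + 0.1407·12 = 84.1407
  x_5 = 0.1084·80 + 0.1502·78 + 0.0910·96 + 0.0706·50 + 0.0409·54 + 1.0475·12 = 47.4333

L[4,3] = 0.0735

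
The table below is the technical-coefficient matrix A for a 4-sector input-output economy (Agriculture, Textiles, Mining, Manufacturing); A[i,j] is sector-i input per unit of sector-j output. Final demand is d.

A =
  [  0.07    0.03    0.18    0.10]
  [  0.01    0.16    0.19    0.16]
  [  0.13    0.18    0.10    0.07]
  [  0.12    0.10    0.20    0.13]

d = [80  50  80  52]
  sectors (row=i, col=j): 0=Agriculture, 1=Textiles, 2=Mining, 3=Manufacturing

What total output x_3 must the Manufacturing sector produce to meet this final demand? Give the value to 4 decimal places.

Form M = I − A:
  [  0.93   -0.03   -0.18   -0.10]
  [ -0.01    0.84   -0.19   -0.16]
  [ -0.13   -0.18    0.90   -0.07]
  [ -0.12   -0.10   -0.20    0.87]
Leontief inverse L = M⁻¹:
  [  1.1406    0.1249    0.2940    0.1777]
  [  0.1001    1.3040    0.3576    0.2801]
  [  0.2015    0.2972    1.2539    0.1787]
  [  0.2152    0.2354    0.3699    1.2472]
Total output x = L · d:
  x_0 = 1.1406·80 + 0.1249·50 + 0.2940·80 + 0.1777·52 = 130.2572
  x_1 = 0.1001·80 + 1.3040·50 + 0.3576·80 + 0.2801·52 = 116.3832
  x_2 = 0.2015·80 + 0.2972·50 + 1.2539·80 + 0.1787·52 = 140.5807
  x_3 = 0.2152·80 + 0.2354·50 + 0.3699·80 + 1.2472·52 = 123.4314

123.4314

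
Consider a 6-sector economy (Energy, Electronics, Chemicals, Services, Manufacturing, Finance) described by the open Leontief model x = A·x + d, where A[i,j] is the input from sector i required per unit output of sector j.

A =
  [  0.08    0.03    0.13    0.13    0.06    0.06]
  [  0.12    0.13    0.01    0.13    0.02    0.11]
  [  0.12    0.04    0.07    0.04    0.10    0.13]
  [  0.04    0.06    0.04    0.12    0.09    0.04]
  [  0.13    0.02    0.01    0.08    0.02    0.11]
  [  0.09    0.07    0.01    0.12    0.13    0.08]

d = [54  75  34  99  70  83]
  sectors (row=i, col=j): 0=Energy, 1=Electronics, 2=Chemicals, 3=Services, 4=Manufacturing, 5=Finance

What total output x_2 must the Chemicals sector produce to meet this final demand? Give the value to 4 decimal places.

98.4521

Form M = I − A:
  [  0.92   -0.03   -0.13   -0.13   -0.06   -0.06]
  [ -0.12    0.87   -0.01   -0.13   -0.02   -0.11]
  [ -0.12   -0.04    0.93   -0.04   -0.10   -0.13]
  [ -0.04   -0.06   -0.04    0.88   -0.09   -0.04]
  [ -0.13   -0.02   -0.01   -0.08    0.98   -0.11]
  [ -0.09   -0.07   -0.01   -0.12   -0.13    0.92]
Leontief inverse L = M⁻¹:
  [  1.1609    0.0771    0.1754    0.2209    0.1287    0.1347]
  [  0.2039    1.1926    0.0547    0.2421    0.0891    0.1848]
  [  0.2071    0.0885    1.1152    0.1380    0.1685    0.2078]
  [  0.1031    0.1002    0.0694    1.1953    0.1381    0.0970]
  [  0.1879    0.0572    0.0469    0.1579    1.0737    0.1610]
  [  0.1713    0.1204    0.0491    0.2198    0.1909    1.1519]
Total output x = L · d:
  x_0 = 1.1609·54 + 0.0771·75 + 0.1754·34 + 0.2209·99 + 0.1287·70 + 0.1347·83 = 116.5002
  x_1 = 0.2039·54 + 1.1926·75 + 0.0547·34 + 0.2421·99 + 0.0891·70 + 0.1848·83 = 147.8582
  x_2 = 0.2071·54 + 0.0885·75 + 1.1152·34 + 0.1380·99 + 0.1685·70 + 0.2078·83 = 98.4521
  x_3 = 0.1031·54 + 0.1002·75 + 0.0694·34 + 1.1953·99 + 0.1381·70 + 0.0970·83 = 151.4923
  x_4 = 0.1879·54 + 0.0572·75 + 0.0469·34 + 0.1579·99 + 1.0737·70 + 0.1610·83 = 120.1842
  x_5 = 0.1713·54 + 0.1204·75 + 0.0491·34 + 0.2198·99 + 0.1909·70 + 1.1519·83 = 150.6768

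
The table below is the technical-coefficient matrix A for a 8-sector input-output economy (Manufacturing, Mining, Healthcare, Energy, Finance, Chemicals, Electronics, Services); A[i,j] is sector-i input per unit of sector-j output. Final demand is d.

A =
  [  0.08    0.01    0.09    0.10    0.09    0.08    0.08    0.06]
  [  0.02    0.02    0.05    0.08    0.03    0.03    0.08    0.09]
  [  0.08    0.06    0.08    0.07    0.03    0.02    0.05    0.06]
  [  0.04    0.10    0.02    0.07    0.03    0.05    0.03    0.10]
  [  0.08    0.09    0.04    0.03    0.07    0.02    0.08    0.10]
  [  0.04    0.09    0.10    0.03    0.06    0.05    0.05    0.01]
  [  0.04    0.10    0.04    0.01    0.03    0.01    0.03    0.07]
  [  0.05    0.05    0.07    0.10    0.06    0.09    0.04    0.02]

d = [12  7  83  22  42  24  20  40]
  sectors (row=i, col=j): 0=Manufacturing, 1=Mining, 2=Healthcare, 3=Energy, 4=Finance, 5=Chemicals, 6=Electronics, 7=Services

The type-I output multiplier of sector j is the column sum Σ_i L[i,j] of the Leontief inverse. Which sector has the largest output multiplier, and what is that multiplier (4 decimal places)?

Mining (1.9411)

Form M = I − A:
  [  0.92   -0.01   -0.09   -0.10   -0.09   -0.08   -0.08   -0.06]
  [ -0.02    0.98   -0.05   -0.08   -0.03   -0.03   -0.08   -0.09]
  [ -0.08   -0.06    0.92   -0.07   -0.03   -0.02   -0.05   -0.06]
  [ -0.04   -0.10   -0.02    0.93   -0.03   -0.05   -0.03   -0.10]
  [ -0.08   -0.09   -0.04   -0.03    0.93   -0.02   -0.08   -0.10]
  [ -0.04   -0.09   -0.10   -0.03   -0.06    0.95   -0.05   -0.01]
  [ -0.04   -0.10   -0.04   -0.01   -0.03   -0.01    0.97   -0.07]
  [ -0.05   -0.05   -0.07   -0.10   -0.06   -0.09   -0.04    0.98]
Leontief inverse L = M⁻¹:
  [  1.1407    0.0838    0.1558    0.1658    0.1445    0.1275    0.1380    0.1299]
  [  0.0572    1.0696    0.0913    0.1249    0.0635    0.0625    0.1156    0.1354]
  [  0.1251    0.1106    1.1301    0.1255    0.0703    0.0577    0.0951    0.1144]
  [  0.0792    0.1492    0.0675    1.1237    0.0687    0.0884    0.0735    0.1505]
  [  0.1298    0.1465    0.0960    0.0905    1.1172    0.0625    0.1325    0.1606]
  [  0.0821    0.1386    0.1477    0.0775    0.0964    1.0800    0.0944    0.0623]
  [  0.0707    0.1337    0.0765    0.0511    0.0590    0.0373    1.0646    0.1090]
  [  0.0965    0.1091    0.1228    0.1532    0.1023    0.1274    0.0875    1.0775]
Total output x = L · d:
  x_0 = 1.1407·12 + 0.0838·7 + 0.1558·83 + 0.1658·22 + 0.1445·42 + 0.1275·24 + 0.1380·20 + 0.1299·40 = 47.9386
  x_1 = 0.0572·12 + 1.0696·7 + 0.0913·83 + 0.1249·22 + 0.0635·42 + 0.0625·24 + 0.1156·20 + 0.1354·40 = 30.3985
  x_2 = 0.1251·12 + 0.1106·7 + 1.1301·83 + 0.1255·22 + 0.0703·42 + 0.0577·24 + 0.0951·20 + 0.1144·40 = 109.6503
  x_3 = 0.0792·12 + 0.1492·7 + 0.0675·83 + 1.1237·22 + 0.0687·42 + 0.0884·24 + 0.0735·20 + 0.1505·40 = 44.8196
  x_4 = 0.1298·12 + 0.1465·7 + 0.0960·83 + 0.0905·22 + 1.1172·42 + 0.0625·24 + 0.1325·20 + 0.1606·40 = 70.0410
  x_5 = 0.0821·12 + 0.1386·7 + 0.1477·83 + 0.0775·22 + 0.0964·42 + 1.0800·24 + 0.0944·20 + 0.0623·40 = 50.2699
  x_6 = 0.0707·12 + 0.1337·7 + 0.0765·83 + 0.0511·22 + 0.0590·42 + 0.0373·24 + 1.0646·20 + 0.1090·40 = 38.2820
  x_7 = 0.0965·12 + 0.1091·7 + 0.1228·83 + 0.1532·22 + 0.1023·42 + 0.1274·24 + 0.0875·20 + 1.0775·40 = 67.6861
Output multipliers (column sums of L):
  Manufacturing: 1.7814
  Mining: 1.9411
  Healthcare: 1.8877
  Energy: 1.9124
  Finance: 1.7221
  Chemicals: 1.6433
  Electronics: 1.8011
  Services: 1.9396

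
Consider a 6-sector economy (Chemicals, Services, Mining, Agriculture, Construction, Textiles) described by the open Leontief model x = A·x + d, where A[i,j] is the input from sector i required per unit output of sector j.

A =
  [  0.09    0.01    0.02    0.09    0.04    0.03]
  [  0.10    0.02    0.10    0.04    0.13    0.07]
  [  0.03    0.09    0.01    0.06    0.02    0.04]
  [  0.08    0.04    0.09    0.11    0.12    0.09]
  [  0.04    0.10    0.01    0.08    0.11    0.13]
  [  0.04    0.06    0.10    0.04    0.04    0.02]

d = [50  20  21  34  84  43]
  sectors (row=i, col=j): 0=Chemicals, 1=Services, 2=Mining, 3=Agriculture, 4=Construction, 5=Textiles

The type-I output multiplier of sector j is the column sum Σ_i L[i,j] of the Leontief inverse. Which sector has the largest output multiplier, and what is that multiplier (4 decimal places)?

Construction (1.7544)

Form M = I − A:
  [  0.91   -0.01   -0.02   -0.09   -0.04   -0.03]
  [ -0.10    0.98   -0.10   -0.04   -0.13   -0.07]
  [ -0.03   -0.09    0.99   -0.06   -0.02   -0.04]
  [ -0.08   -0.04   -0.09    0.89   -0.12   -0.09]
  [ -0.04   -0.10   -0.01   -0.08    0.89   -0.13]
  [ -0.04   -0.06   -0.10   -0.04   -0.04    0.98]
Leontief inverse L = M⁻¹:
  [  1.1211    0.0321    0.0443    0.1273    0.0759    0.0602]
  [  0.1427    1.0637    0.1326    0.0929    0.1826    0.1185]
  [  0.0596    0.1095    1.0379    0.0891    0.0571    0.0678]
  [  0.1323    0.0899    0.1353    1.1736    0.1870    0.1486]
  [  0.0891    0.1430    0.0588    0.1334    1.1760    0.1836]
  [  0.0696    0.0871    0.1238    0.0733    0.0757    1.0506]
Total output x = L · d:
  x_0 = 1.1211·50 + 0.0321·20 + 0.0443·21 + 0.1273·34 + 0.0759·84 + 0.0602·43 = 70.9244
  x_1 = 0.1427·50 + 1.0637·20 + 0.1326·21 + 0.0929·34 + 0.1826·84 + 0.1185·43 = 54.7880
  x_2 = 0.0596·50 + 0.1095·20 + 1.0379·21 + 0.0891·34 + 0.0571·84 + 0.0678·43 = 37.7005
  x_3 = 0.1323·50 + 0.0899·20 + 0.1353·21 + 1.1736·34 + 0.1870·84 + 0.1486·43 = 73.2556
  x_4 = 0.0891·50 + 0.1430·20 + 0.0588·21 + 0.1334·34 + 1.1760·84 + 0.1836·43 = 119.7686
  x_5 = 0.0696·50 + 0.0871·20 + 0.1238·21 + 0.0733·34 + 0.0757·84 + 1.0506·43 = 61.8523
Output multipliers (column sums of L):
  Chemicals: 1.6143
  Services: 1.5254
  Mining: 1.5327
  Agriculture: 1.6897
  Construction: 1.7544
  Textiles: 1.6292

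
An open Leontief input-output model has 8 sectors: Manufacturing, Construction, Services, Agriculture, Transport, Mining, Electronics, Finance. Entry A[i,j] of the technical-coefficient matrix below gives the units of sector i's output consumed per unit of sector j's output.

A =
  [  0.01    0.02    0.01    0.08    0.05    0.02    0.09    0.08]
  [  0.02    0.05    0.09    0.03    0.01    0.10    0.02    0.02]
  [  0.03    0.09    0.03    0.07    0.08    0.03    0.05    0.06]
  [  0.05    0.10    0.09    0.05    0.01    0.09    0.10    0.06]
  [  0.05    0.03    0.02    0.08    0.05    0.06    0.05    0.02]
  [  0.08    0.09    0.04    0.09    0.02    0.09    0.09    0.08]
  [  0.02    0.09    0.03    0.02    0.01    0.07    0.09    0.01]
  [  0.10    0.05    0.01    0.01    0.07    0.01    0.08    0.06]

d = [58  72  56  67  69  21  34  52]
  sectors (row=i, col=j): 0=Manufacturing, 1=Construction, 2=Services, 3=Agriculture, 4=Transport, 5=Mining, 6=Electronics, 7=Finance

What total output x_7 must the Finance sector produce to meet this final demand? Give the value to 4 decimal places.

Form M = I − A:
  [  0.99   -0.02   -0.01   -0.08   -0.05   -0.02   -0.09   -0.08]
  [ -0.02    0.95   -0.09   -0.03   -0.01   -0.10   -0.02   -0.02]
  [ -0.03   -0.09    0.97   -0.07   -0.08   -0.03   -0.05   -0.06]
  [ -0.05   -0.10   -0.09    0.95   -0.01   -0.09   -0.10   -0.06]
  [ -0.05   -0.03   -0.02   -0.08    0.95   -0.06   -0.05   -0.02]
  [ -0.08   -0.09   -0.04   -0.09   -0.02    0.91   -0.09   -0.08]
  [ -0.02   -0.09   -0.03   -0.02   -0.01   -0.07    0.91   -0.01]
  [ -0.10   -0.05   -0.01   -0.01   -0.07   -0.01   -0.08    0.94]
Leontief inverse L = M⁻¹:
  [  1.0397    0.0629    0.0357    0.1076    0.0701    0.0579    0.1370    0.1068]
  [  0.0483    1.0944    0.1169    0.0650    0.0320    0.1391    0.0625    0.0522]
  [  0.0635    0.1387    1.0639    0.1075    0.1051    0.0781    0.1013    0.0931]
  [  0.0910    0.1668    0.1315    1.0976    0.0418    0.1500    0.1669    0.1052]
  [  0.0781    0.0736    0.0481    0.1147    1.0697    0.1014    0.0979    0.0510]
  [  0.1250    0.1586    0.0841    0.1402    0.0523    1.1532    0.1642    0.1293]
  [  0.0436    0.1318    0.0577    0.0490    0.0259    0.1112    1.1302    0.0354]
  [  0.1257    0.0865    0.0321    0.0419    0.0931    0.0453    0.1260    1.0883]
Total output x = L · d:
  x_0 = 1.0397·58 + 0.0629·72 + 0.0357·56 + 0.1076·67 + 0.0701·69 + 0.0579·21 + 0.1370·34 + 0.1068·52 = 90.2958
  x_1 = 0.0483·58 + 1.0944·72 + 0.1169·56 + 0.0650·67 + 0.0320·69 + 0.1391·21 + 0.0625·34 + 0.0522·52 = 102.4753
  x_2 = 0.0635·58 + 0.1387·72 + 1.0639·56 + 0.1075·67 + 0.1051·69 + 0.0781·21 + 0.1013·34 + 0.0931·52 = 97.6224
  x_3 = 0.0910·58 + 0.1668·72 + 0.1315·56 + 1.0976·67 + 0.0418·69 + 0.1500·21 + 0.1669·34 + 0.1052·52 = 115.3747
  x_4 = 0.0781·58 + 0.0736·72 + 0.0481·56 + 0.1147·67 + 1.0697·69 + 0.1014·21 + 0.0979·34 + 0.0510·52 = 102.1259
  x_5 = 0.1250·58 + 0.1586·72 + 0.0841·56 + 0.1402·67 + 0.0523·69 + 1.1532·21 + 0.1642·34 + 0.1293·52 = 72.9123
  x_6 = 0.0436·58 + 0.1318·72 + 0.0577·56 + 0.0490·67 + 0.0259·69 + 0.1112·21 + 1.1302·34 + 0.0354·52 = 62.9162
  x_7 = 0.1257·58 + 0.0865·72 + 0.0321·56 + 0.0419·67 + 0.0931·69 + 0.0453·21 + 0.1260·34 + 1.0883·52 = 86.3772

86.3772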